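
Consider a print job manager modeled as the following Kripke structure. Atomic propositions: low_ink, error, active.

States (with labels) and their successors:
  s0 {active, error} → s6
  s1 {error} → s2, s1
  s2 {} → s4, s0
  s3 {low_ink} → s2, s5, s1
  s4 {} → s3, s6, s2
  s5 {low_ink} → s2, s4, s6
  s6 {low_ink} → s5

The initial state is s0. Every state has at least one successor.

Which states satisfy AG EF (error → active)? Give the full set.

States satisfying EF (error → active): {s0, s1, s2, s3, s4, s5, s6}.
States satisfying AG EF (error → active): {s0, s1, s2, s3, s4, s5, s6}.

{s0, s1, s2, s3, s4, s5, s6}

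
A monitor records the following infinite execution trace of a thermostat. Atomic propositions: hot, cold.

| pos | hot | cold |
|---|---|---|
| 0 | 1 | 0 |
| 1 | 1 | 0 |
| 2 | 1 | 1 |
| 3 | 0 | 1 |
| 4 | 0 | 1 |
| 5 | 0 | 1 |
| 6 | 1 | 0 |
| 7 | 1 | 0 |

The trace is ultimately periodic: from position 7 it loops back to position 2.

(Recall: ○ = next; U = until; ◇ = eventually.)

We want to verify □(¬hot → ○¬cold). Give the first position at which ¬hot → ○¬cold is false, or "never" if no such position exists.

3

Check ¬hot → ○¬cold at each position in order: 0 ✓, 1 ✓, 2 ✓.
At position 3 the labels are {cold} and the next position 4 has {cold}, so ¬hot → ○¬cold is false there. This is the first violation.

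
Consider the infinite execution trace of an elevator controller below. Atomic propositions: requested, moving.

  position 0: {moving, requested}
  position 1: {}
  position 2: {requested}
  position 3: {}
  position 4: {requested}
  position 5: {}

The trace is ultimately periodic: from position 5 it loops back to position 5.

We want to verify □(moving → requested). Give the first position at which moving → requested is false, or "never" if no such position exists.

never

moving → requested holds at every position 0..5, and those are all the positions the trace ever visits, so the invariant □(moving → requested) is never violated.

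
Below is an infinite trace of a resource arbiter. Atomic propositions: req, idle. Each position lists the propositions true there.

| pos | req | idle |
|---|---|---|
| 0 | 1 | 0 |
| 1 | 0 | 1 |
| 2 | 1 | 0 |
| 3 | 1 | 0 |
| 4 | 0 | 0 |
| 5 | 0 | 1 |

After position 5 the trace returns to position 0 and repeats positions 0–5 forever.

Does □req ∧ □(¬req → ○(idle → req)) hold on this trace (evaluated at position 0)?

No

req must hold at every position from 0 onward. It fails at position 1, so □req is false.
¬req → ○(idle → req) must hold at every position from 0 onward. It fails at position 4, so □(¬req → ○(idle → req)) is false.
Positions where ¬req holds: 1, 4, 5.
Check ○(idle → req) at each: 1→ok, 4→fails, 5→ok.
At position 0: □req is false; □(¬req → ○(idle → req)) is false; so □req ∧ □(¬req → ○(idle → req)) is false.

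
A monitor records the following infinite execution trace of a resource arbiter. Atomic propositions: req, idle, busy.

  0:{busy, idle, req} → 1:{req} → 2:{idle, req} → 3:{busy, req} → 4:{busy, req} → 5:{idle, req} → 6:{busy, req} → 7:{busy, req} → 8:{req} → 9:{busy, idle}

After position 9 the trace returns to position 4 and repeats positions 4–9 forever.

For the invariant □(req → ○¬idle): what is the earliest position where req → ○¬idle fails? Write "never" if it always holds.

1

Check req → ○¬idle at each position in order: 0 ✓.
At position 1 the labels are {req} and the next position 2 has {idle, req}, so req → ○¬idle is false there. This is the first violation.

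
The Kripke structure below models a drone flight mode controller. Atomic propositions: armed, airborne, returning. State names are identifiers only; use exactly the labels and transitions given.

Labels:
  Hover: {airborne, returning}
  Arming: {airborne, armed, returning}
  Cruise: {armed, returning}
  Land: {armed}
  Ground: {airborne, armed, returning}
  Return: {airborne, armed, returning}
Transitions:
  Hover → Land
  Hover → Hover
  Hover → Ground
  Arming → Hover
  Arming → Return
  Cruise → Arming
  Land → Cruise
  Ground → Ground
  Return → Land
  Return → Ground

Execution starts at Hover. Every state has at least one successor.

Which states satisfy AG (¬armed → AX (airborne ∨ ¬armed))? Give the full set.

{Ground}

States satisfying ¬armed → AX (airborne ∨ ¬armed): {Arming, Cruise, Land, Ground, Return}.
States satisfying AG (¬armed → AX (airborne ∨ ¬armed)): {Ground}.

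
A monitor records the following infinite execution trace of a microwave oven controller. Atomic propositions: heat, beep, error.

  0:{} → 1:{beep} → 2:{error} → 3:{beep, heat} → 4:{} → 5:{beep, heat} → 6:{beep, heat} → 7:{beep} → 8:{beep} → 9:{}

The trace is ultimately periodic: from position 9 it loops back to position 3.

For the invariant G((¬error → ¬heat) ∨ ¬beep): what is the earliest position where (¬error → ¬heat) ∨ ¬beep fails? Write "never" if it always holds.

Check (¬error → ¬heat) ∨ ¬beep at each position in order: 0 ✓, 1 ✓, 2 ✓.
At position 3 the labels are {beep, heat}, so (¬error → ¬heat) ∨ ¬beep is false there. This is the first violation.

3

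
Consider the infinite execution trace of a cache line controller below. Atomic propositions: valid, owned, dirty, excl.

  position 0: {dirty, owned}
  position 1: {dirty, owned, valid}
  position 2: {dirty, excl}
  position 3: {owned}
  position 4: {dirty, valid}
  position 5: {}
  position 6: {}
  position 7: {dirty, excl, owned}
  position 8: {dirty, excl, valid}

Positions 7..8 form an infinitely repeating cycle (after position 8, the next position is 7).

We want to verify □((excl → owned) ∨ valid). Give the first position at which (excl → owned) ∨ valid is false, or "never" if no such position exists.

Check (excl → owned) ∨ valid at each position in order: 0 ✓, 1 ✓.
At position 2 the labels are {dirty, excl}, so (excl → owned) ∨ valid is false there. This is the first violation.

2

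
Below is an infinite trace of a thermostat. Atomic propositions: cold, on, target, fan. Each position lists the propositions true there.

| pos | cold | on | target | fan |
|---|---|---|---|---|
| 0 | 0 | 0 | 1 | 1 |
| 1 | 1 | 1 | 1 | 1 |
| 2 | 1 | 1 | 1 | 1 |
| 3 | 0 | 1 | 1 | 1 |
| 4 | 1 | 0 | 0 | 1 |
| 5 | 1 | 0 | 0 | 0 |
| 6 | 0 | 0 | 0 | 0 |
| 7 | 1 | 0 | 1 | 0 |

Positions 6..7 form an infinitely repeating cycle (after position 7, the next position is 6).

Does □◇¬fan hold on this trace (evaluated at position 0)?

◇¬fan holds at every position 0..7, and those are all positions ever visited, so □◇¬fan holds.

Yes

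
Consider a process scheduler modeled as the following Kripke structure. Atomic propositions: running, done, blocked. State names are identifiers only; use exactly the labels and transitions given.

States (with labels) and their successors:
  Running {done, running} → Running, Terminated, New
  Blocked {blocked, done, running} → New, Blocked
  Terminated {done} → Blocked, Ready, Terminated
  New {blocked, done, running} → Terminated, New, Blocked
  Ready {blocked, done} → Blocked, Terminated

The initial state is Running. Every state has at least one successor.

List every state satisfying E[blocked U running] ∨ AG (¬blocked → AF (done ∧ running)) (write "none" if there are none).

{Running, Blocked, New, Ready}

States satisfying blocked: {Blocked, New, Ready}.
States satisfying running: {Running, Blocked, New}.
States satisfying E[blocked U running]: {Running, Blocked, New, Ready}.
States satisfying ¬blocked → AF (done ∧ running): {Running, Blocked, New, Ready}.
States satisfying AG (¬blocked → AF (done ∧ running)): ∅.
States satisfying E[blocked U running] ∨ AG (¬blocked → AF (done ∧ running)): {Running, Blocked, New, Ready}.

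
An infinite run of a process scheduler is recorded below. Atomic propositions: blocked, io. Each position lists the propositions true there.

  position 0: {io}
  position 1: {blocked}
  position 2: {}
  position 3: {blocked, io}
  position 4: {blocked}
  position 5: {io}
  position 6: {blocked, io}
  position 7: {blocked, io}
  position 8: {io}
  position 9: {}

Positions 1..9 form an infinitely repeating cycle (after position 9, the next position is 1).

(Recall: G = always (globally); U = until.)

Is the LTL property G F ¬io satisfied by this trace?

Holds

F ¬io holds at every position 0..9, and those are all positions ever visited, so G F ¬io holds.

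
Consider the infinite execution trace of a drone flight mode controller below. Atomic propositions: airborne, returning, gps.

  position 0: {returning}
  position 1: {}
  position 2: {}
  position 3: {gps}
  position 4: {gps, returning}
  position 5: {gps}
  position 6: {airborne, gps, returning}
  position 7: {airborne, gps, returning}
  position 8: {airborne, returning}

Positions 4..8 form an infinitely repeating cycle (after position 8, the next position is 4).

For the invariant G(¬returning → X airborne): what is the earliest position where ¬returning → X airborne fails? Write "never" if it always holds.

1

Check ¬returning → X airborne at each position in order: 0 ✓.
At position 1 the labels are {} and the next position 2 has {}, so ¬returning → X airborne is false there. This is the first violation.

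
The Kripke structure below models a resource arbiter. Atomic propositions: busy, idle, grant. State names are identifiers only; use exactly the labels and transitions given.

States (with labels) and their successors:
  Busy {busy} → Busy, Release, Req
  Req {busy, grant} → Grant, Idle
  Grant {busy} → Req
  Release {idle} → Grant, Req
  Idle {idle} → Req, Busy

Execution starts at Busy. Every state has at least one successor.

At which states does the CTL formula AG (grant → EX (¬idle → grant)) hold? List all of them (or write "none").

States satisfying grant → EX (¬idle → grant): {Busy, Req, Grant, Release, Idle}.
States satisfying AG (grant → EX (¬idle → grant)): {Busy, Req, Grant, Release, Idle}.

{Busy, Req, Grant, Release, Idle}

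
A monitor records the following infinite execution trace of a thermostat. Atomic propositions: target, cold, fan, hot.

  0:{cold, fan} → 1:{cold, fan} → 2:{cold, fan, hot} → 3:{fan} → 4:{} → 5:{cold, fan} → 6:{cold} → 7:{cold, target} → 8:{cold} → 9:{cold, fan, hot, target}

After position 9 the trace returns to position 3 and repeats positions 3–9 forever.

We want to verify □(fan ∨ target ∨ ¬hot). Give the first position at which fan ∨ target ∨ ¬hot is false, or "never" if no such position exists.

never

fan ∨ target ∨ ¬hot holds at every position 0..9, and those are all the positions the trace ever visits, so the invariant □(fan ∨ target ∨ ¬hot) is never violated.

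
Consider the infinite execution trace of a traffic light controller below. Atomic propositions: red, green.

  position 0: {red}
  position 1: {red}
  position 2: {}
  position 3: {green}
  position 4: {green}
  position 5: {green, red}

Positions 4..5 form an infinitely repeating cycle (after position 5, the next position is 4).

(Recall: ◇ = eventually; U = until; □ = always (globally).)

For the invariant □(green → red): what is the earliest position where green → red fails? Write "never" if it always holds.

Check green → red at each position in order: 0 ✓, 1 ✓, 2 ✓.
At position 3 the labels are {green}, so green → red is false there. This is the first violation.

3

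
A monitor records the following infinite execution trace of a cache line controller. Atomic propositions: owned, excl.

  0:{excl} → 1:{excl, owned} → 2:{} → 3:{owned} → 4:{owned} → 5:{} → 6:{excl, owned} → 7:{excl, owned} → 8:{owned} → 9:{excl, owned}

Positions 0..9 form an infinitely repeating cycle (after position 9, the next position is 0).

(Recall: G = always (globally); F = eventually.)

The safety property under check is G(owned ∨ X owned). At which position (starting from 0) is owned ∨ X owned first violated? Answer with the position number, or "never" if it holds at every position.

owned ∨ X owned holds at every position 0..9, and those are all the positions the trace ever visits, so the invariant G(owned ∨ X owned) is never violated.

never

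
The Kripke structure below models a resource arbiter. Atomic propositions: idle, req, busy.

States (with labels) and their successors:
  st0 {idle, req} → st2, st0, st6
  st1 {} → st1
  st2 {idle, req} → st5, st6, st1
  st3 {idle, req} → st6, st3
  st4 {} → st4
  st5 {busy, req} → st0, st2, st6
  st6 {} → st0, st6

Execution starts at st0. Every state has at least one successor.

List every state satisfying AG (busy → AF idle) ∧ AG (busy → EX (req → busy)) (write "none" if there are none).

{st1, st4}

States satisfying busy → AF idle: {st0, st1, st2, st3, st4, st6}.
States satisfying AG (busy → AF idle): {st1, st4}.
States satisfying busy → EX (req → busy): {st0, st1, st2, st3, st4, st5, st6}.
States satisfying AG (busy → EX (req → busy)): {st0, st1, st2, st3, st4, st5, st6}.
States satisfying AG (busy → AF idle) ∧ AG (busy → EX (req → busy)): {st1, st4}.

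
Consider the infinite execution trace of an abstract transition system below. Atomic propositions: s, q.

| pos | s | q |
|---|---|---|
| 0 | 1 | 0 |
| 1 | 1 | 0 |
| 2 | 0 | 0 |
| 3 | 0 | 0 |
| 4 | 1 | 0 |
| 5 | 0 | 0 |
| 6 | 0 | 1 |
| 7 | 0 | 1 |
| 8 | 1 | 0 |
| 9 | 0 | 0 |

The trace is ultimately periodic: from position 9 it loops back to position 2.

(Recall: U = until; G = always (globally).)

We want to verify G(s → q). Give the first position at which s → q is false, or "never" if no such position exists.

At position 0 the labels are {s}, so s → q is false there. This is the first violation.

0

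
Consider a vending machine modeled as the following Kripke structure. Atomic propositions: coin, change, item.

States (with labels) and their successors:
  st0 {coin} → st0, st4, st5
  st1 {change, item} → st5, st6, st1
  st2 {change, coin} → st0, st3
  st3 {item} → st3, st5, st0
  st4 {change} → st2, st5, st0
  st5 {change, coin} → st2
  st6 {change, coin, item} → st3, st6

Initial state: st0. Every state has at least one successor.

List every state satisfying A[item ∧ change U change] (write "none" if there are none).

{st1, st2, st4, st5, st6}

States satisfying item ∧ change: {st1, st6}.
States satisfying change: {st1, st2, st4, st5, st6}.
States satisfying A[item ∧ change U change]: {st1, st2, st4, st5, st6}.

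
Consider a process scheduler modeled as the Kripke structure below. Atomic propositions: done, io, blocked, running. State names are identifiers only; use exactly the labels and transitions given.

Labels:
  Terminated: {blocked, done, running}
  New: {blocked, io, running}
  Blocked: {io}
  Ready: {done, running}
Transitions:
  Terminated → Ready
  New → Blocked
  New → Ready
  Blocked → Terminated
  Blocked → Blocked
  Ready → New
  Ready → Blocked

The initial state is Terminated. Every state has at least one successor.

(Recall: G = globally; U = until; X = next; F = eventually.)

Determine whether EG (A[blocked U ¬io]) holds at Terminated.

Violated

States satisfying A[blocked U ¬io]: {Terminated, Ready}.
States satisfying EG (A[blocked U ¬io]): ∅.
No suitable path/successor from Terminated witnesses the formula.
Terminated ∉ Sat(EG (A[blocked U ¬io])).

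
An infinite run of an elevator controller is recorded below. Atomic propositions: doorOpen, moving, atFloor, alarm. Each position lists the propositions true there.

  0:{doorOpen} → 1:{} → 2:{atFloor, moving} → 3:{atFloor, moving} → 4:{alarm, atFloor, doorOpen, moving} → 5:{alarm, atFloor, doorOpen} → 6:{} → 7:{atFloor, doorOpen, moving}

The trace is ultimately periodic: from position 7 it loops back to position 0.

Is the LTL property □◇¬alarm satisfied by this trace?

Yes

◇¬alarm holds at every position 0..7, and those are all positions ever visited, so □◇¬alarm holds.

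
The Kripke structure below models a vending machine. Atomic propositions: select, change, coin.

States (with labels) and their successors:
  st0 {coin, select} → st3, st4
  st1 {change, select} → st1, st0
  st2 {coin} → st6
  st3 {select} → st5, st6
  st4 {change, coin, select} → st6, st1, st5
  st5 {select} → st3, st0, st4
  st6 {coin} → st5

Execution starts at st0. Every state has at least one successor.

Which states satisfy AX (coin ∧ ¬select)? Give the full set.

{st2}

States satisfying coin ∧ ¬select: {st2, st6}.
States satisfying AX (coin ∧ ¬select): {st2}.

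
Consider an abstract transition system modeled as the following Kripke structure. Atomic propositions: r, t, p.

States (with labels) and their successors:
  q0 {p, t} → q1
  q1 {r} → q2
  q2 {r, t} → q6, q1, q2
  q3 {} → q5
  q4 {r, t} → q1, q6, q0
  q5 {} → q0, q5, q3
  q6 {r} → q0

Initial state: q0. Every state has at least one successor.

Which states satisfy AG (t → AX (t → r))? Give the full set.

{q0, q1, q2, q3, q5, q6}

States satisfying t → AX (t → r): {q0, q1, q2, q3, q5, q6}.
States satisfying AG (t → AX (t → r)): {q0, q1, q2, q3, q5, q6}.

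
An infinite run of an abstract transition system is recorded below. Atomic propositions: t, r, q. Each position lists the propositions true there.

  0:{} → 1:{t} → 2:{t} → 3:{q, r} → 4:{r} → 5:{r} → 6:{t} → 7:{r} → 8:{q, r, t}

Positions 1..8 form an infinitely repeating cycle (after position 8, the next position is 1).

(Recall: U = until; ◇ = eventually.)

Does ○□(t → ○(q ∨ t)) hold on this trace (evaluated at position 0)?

Violated

The position after 0 is 1; □(t → ○(q ∨ t)) is false there.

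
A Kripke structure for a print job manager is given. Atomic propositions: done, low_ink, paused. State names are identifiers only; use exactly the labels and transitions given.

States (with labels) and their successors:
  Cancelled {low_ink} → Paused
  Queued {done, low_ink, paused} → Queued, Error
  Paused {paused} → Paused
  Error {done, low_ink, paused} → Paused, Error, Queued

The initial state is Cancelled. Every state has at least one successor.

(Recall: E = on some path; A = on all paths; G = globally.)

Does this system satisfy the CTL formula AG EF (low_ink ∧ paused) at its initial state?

No

States satisfying EF (low_ink ∧ paused): {Queued, Error}.
States satisfying AG EF (low_ink ∧ paused): ∅.
Cancelled is reachable from Cancelled and violates EF (low_ink ∧ paused), so AG fails at Cancelled.
Cancelled ∉ Sat(AG EF (low_ink ∧ paused)).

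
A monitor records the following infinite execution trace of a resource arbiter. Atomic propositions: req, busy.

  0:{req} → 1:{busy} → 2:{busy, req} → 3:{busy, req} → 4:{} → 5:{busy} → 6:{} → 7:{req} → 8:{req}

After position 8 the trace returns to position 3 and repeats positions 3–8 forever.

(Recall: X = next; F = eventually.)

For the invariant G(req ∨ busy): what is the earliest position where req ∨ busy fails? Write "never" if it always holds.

Check req ∨ busy at each position in order: 0 ✓, 1 ✓, 2 ✓, 3 ✓.
At position 4 the labels are {}, so req ∨ busy is false there. This is the first violation.

4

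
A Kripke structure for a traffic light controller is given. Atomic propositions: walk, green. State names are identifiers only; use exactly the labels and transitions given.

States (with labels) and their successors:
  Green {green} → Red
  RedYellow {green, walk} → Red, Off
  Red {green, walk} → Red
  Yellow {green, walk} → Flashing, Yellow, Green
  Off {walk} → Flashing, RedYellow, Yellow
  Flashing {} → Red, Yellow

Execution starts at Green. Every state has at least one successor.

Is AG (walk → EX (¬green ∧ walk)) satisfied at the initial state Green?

States satisfying walk → EX (¬green ∧ walk): {Green, RedYellow, Flashing}.
States satisfying AG (walk → EX (¬green ∧ walk)): ∅.
Red is reachable from Green and violates walk → EX (¬green ∧ walk), so AG fails at Green.
Green ∉ Sat(AG (walk → EX (¬green ∧ walk))).

No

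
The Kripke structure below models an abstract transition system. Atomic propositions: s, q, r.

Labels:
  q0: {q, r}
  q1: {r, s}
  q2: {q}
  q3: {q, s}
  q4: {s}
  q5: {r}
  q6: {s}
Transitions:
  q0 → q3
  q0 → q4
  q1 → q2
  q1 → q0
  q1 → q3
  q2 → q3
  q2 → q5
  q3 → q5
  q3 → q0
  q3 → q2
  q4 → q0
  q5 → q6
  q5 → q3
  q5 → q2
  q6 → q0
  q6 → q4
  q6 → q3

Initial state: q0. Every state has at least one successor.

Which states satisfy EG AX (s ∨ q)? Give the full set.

{q0, q1, q4, q5, q6}

States satisfying AX (s ∨ q): {q0, q1, q4, q5, q6}.
States satisfying EG AX (s ∨ q): {q0, q1, q4, q5, q6}.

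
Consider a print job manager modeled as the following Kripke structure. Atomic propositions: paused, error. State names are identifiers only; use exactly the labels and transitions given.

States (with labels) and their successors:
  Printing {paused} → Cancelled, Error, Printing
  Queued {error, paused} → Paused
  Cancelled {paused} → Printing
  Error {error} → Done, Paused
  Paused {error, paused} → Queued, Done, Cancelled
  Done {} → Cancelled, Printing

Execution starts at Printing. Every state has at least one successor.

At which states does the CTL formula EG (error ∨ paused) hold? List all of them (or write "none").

{Printing, Queued, Cancelled, Error, Paused}

States satisfying error ∨ paused: {Printing, Queued, Cancelled, Error, Paused}.
States satisfying EG (error ∨ paused): {Printing, Queued, Cancelled, Error, Paused}.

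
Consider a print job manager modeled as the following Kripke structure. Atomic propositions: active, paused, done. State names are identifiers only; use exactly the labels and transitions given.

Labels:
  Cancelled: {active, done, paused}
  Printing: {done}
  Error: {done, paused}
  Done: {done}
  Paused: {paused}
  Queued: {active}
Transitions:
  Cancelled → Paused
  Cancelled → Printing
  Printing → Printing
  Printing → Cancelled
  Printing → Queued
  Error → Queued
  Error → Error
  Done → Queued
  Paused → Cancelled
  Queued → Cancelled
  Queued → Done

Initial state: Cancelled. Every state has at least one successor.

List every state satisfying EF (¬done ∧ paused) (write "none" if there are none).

States satisfying ¬done ∧ paused: {Paused}.
States satisfying EF (¬done ∧ paused): {Cancelled, Printing, Error, Done, Paused, Queued}.

{Cancelled, Printing, Error, Done, Paused, Queued}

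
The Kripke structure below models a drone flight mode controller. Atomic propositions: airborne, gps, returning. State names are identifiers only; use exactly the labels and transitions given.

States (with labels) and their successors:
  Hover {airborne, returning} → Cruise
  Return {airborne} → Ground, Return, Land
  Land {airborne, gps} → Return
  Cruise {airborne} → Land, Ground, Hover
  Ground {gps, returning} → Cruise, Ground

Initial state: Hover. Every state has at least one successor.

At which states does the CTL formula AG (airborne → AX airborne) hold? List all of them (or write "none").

none

States satisfying airborne → AX airborne: {Hover, Land, Ground}.
States satisfying AG (airborne → AX airborne): ∅.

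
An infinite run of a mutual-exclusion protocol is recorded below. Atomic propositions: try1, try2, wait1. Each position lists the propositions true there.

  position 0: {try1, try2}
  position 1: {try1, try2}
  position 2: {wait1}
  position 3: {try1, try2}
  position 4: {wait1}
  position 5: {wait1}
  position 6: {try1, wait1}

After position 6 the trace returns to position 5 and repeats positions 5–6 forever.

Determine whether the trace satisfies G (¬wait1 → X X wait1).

¬wait1 → X X wait1 must hold at every position from 0 onward. It fails at position 1, so G (¬wait1 → X X wait1) is false.
Positions where ¬wait1 holds: 0, 1, 3.
Check X X wait1 at each: 0→ok, 1→fails, 3→ok.

No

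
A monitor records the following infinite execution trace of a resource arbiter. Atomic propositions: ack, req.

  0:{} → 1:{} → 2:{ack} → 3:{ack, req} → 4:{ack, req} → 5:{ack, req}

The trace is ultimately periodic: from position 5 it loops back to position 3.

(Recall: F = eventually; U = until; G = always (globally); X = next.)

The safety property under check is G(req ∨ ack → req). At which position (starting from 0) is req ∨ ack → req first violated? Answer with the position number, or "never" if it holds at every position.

2

Check req ∨ ack → req at each position in order: 0 ✓, 1 ✓.
At position 2 the labels are {ack}, so req ∨ ack → req is false there. This is the first violation.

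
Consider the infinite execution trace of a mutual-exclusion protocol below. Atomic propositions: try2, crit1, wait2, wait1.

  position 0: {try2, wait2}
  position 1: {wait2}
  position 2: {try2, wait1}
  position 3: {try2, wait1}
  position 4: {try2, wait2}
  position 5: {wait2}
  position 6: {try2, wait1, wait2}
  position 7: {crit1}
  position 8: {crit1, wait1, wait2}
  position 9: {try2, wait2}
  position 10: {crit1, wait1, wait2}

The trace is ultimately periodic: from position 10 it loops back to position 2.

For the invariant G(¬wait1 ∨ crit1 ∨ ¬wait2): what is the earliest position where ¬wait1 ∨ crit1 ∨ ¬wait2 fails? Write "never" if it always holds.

Check ¬wait1 ∨ crit1 ∨ ¬wait2 at each position in order: 0 ✓, 1 ✓, 2 ✓, 3 ✓, 4 ✓, 5 ✓.
At position 6 the labels are {try2, wait1, wait2}, so ¬wait1 ∨ crit1 ∨ ¬wait2 is false there. This is the first violation.

6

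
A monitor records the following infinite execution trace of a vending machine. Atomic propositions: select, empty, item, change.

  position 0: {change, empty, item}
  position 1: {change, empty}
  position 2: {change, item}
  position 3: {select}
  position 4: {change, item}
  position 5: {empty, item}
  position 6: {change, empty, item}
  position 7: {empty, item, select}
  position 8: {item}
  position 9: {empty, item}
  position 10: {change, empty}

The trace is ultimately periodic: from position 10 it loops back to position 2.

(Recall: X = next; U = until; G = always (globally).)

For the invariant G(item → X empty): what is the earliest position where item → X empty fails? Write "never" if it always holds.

Check item → X empty at each position in order: 0 ✓, 1 ✓.
At position 2 the labels are {change, item} and the next position 3 has {select}, so item → X empty is false there. This is the first violation.

2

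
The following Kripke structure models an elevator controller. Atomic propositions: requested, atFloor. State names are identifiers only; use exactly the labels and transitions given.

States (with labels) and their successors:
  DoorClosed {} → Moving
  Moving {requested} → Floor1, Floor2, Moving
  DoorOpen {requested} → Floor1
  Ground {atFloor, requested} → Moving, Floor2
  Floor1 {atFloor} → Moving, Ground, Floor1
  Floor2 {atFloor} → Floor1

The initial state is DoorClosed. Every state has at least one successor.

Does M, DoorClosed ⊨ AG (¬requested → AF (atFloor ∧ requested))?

States satisfying ¬requested → AF (atFloor ∧ requested): {Moving, DoorOpen, Ground}.
States satisfying AG (¬requested → AF (atFloor ∧ requested)): ∅.
DoorClosed is reachable from DoorClosed and violates ¬requested → AF (atFloor ∧ requested), so AG fails at DoorClosed.
DoorClosed ∉ Sat(AG (¬requested → AF (atFloor ∧ requested))).

No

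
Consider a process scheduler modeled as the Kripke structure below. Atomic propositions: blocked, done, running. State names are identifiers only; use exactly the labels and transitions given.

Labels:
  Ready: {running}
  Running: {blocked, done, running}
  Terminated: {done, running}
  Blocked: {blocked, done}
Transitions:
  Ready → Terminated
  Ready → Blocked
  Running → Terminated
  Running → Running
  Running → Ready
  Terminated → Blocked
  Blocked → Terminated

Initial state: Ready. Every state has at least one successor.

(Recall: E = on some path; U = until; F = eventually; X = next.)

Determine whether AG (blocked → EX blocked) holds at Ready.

States satisfying blocked → EX blocked: {Ready, Running, Terminated}.
States satisfying AG (blocked → EX blocked): ∅.
Blocked is reachable from Ready and violates blocked → EX blocked, so AG fails at Ready.
Ready ∉ Sat(AG (blocked → EX blocked)).

Does not hold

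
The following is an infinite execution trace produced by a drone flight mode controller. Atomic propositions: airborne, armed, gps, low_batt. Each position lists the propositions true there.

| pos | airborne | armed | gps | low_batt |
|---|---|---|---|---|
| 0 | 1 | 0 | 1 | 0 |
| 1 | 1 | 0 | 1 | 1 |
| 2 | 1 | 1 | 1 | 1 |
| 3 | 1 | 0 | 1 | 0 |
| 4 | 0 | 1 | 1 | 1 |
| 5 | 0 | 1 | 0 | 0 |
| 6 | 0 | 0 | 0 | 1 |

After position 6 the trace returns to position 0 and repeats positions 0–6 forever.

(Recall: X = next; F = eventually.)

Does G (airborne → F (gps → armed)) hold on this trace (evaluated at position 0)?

Satisfied

airborne → F (gps → armed) holds at every position 0..6, and those are all positions ever visited, so G (airborne → F (gps → armed)) holds.
Positions where airborne holds: 0, 1, 2, 3.
Check F (gps → armed) at each: 0→ok, 1→ok, 2→ok, 3→ok.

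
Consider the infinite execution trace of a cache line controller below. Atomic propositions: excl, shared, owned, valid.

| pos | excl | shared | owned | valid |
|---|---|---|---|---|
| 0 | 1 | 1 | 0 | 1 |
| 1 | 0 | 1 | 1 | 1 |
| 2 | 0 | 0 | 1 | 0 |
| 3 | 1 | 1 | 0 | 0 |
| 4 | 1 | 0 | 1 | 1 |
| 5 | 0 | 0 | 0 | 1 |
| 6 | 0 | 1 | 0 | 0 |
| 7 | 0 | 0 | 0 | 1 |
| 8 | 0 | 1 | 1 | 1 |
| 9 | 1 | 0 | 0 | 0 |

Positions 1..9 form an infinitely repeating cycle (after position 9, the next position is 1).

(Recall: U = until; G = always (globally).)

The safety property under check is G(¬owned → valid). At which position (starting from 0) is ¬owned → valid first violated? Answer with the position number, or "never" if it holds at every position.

3

Check ¬owned → valid at each position in order: 0 ✓, 1 ✓, 2 ✓.
At position 3 the labels are {excl, shared}, so ¬owned → valid is false there. This is the first violation.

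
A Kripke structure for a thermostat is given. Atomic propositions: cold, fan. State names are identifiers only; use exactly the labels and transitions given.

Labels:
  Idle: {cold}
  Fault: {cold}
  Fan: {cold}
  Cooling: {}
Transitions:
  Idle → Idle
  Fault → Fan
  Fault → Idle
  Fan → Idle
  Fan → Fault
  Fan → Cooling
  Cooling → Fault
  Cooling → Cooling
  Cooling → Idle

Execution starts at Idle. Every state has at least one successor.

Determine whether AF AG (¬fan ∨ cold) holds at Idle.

States satisfying AG (¬fan ∨ cold): {Idle, Fault, Fan, Cooling}.
States satisfying AF AG (¬fan ∨ cold): {Idle, Fault, Fan, Cooling}.
Idle ∈ Sat(AF AG (¬fan ∨ cold)).

Holds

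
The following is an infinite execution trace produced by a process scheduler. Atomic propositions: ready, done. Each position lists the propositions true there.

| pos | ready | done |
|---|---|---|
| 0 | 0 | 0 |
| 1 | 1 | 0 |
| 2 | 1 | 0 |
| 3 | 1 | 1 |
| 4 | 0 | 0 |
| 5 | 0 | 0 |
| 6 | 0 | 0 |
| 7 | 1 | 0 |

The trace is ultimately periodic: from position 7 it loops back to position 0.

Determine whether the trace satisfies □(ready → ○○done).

No

ready → ○○done must hold at every position from 0 onward. It fails at position 2, so □(ready → ○○done) is false.
Positions where ready holds: 1, 2, 3, 7.
Check ○○done at each: 1→ok, 2→fails, 3→fails, 7→fails.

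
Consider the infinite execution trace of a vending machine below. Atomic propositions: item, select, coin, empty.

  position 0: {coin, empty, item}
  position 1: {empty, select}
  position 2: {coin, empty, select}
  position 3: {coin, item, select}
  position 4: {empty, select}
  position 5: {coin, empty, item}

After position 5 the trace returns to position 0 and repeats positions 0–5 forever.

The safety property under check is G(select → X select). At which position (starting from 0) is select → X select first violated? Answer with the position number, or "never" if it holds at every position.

Check select → X select at each position in order: 0 ✓, 1 ✓, 2 ✓, 3 ✓.
At position 4 the labels are {empty, select} and the next position 5 has {coin, empty, item}, so select → X select is false there. This is the first violation.

4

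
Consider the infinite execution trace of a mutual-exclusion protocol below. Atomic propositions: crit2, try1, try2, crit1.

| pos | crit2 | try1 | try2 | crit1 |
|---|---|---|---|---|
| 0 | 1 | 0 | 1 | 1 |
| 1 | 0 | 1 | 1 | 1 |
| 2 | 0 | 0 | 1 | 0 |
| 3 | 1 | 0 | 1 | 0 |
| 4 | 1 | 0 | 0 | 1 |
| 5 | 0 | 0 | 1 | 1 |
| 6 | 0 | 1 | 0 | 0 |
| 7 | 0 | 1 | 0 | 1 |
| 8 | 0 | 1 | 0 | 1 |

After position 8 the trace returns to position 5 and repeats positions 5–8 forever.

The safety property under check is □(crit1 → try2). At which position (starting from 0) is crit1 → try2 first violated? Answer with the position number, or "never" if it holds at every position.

4

Check crit1 → try2 at each position in order: 0 ✓, 1 ✓, 2 ✓, 3 ✓.
At position 4 the labels are {crit1, crit2}, so crit1 → try2 is false there. This is the first violation.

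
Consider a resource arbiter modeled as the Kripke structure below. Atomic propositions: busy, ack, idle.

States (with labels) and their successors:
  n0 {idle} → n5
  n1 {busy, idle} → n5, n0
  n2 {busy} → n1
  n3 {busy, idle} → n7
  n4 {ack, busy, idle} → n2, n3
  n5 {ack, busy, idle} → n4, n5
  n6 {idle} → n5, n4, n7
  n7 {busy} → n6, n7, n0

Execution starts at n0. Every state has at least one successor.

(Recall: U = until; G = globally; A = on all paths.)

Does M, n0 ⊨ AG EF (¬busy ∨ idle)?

Satisfied

States satisfying EF (¬busy ∨ idle): {n0, n1, n2, n3, n4, n5, n6, n7}.
States satisfying AG EF (¬busy ∨ idle): {n0, n1, n2, n3, n4, n5, n6, n7}.
Every state reachable from n0 satisfies EF (¬busy ∨ idle).
n0 ∈ Sat(AG EF (¬busy ∨ idle)).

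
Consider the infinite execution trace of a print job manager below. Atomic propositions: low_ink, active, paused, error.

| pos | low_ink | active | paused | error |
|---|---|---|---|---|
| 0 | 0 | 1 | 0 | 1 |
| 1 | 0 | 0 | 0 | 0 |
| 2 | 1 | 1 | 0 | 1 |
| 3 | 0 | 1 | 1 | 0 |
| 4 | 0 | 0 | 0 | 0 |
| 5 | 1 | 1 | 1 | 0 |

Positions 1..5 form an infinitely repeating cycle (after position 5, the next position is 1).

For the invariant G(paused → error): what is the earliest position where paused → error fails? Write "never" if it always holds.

Check paused → error at each position in order: 0 ✓, 1 ✓, 2 ✓.
At position 3 the labels are {active, paused}, so paused → error is false there. This is the first violation.

3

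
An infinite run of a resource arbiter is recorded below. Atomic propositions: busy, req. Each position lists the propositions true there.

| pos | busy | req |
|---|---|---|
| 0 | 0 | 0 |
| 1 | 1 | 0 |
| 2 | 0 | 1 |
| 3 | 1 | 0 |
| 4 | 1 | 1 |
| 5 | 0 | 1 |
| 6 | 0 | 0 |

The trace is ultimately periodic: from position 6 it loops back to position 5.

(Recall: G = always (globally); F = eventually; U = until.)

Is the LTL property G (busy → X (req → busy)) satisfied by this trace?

busy → X (req → busy) must hold at every position from 0 onward. It fails at position 1, so G (busy → X (req → busy)) is false.
Positions where busy holds: 1, 3, 4.
Check X (req → busy) at each: 1→fails, 3→ok, 4→fails.

Violated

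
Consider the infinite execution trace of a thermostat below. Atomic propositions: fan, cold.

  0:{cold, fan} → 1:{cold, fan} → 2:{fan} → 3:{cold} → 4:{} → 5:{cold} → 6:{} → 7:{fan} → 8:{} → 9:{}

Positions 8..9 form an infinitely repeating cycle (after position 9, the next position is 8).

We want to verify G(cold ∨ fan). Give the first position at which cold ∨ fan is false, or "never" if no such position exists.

4

Check cold ∨ fan at each position in order: 0 ✓, 1 ✓, 2 ✓, 3 ✓.
At position 4 the labels are {}, so cold ∨ fan is false there. This is the first violation.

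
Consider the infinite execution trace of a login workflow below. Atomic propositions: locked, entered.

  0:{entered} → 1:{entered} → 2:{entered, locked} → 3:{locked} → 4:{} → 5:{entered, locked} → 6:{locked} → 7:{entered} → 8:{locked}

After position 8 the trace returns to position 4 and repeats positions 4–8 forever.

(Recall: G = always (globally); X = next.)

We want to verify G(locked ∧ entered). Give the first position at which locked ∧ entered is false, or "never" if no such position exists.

0

At position 0 the labels are {entered}, so locked ∧ entered is false there. This is the first violation.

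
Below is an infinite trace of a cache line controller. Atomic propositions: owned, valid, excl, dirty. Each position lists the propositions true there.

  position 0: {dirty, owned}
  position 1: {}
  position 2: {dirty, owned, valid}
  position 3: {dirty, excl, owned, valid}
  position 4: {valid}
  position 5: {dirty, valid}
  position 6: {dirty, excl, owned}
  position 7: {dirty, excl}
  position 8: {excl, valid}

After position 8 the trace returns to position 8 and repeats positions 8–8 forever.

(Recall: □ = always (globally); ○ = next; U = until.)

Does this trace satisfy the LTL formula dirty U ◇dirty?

Holds

Walking from position 0: ◇dirty first holds at position 0, and dirty holds at every earlier position along the way, so dirty U ◇dirty holds.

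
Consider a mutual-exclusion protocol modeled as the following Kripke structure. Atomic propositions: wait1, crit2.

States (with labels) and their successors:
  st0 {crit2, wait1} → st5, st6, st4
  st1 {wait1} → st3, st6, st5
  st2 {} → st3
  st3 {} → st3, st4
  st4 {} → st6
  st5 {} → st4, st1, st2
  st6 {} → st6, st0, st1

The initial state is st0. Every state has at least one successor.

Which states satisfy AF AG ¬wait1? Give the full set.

none

States satisfying AG ¬wait1: ∅.
States satisfying AF AG ¬wait1: ∅.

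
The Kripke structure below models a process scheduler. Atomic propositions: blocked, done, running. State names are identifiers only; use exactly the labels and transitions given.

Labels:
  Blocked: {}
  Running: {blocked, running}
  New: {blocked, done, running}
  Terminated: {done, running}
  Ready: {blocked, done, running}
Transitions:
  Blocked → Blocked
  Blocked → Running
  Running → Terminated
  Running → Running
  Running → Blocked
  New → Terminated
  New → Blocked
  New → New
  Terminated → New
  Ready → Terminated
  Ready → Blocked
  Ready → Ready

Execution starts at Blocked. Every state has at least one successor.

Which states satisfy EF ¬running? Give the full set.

{Blocked, Running, New, Terminated, Ready}

States satisfying ¬running: {Blocked}.
States satisfying EF ¬running: {Blocked, Running, New, Terminated, Ready}.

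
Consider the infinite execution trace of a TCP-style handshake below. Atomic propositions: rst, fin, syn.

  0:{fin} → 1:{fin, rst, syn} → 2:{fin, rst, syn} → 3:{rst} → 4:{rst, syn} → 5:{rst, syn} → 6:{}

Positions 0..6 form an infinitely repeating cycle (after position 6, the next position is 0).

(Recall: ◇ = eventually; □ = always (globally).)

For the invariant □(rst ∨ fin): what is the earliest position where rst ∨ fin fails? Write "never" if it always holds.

6

Check rst ∨ fin at each position in order: 0 ✓, 1 ✓, 2 ✓, 3 ✓, 4 ✓, 5 ✓.
At position 6 the labels are {}, so rst ∨ fin is false there. This is the first violation.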